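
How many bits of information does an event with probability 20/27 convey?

Information content I(x) = -log₂(p(x))
I = -log₂(20/27) = -log₂(0.7407)
I = 0.4330 bits


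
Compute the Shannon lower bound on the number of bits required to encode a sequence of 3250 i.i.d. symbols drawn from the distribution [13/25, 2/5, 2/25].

Entropy H = 1.3109 bits/symbol
Minimum bits = H × n = 1.3109 × 3250
= 4260.28 bits


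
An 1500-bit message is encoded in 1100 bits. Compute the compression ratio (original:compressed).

Compression ratio = Original / Compressed
= 1500 / 1100 = 1.36:1


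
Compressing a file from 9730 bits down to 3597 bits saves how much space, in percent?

Space savings = (1 - Compressed/Original) × 100%
= (1 - 3597/9730) × 100%
= 63.03%


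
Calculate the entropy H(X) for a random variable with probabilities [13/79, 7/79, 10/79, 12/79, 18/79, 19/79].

H(X) = -Σ p(x) log₂ p(x)
  -13/79 × log₂(13/79) = 0.4284
  -7/79 × log₂(7/79) = 0.3098
  -10/79 × log₂(10/79) = 0.3774
  -12/79 × log₂(12/79) = 0.4130
  -18/79 × log₂(18/79) = 0.4862
  -19/79 × log₂(19/79) = 0.4944
H(X) = 2.5093 bits


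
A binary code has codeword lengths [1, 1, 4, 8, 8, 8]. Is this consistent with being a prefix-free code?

Kraft inequality: Σ 2^(-l_i) ≤ 1 for prefix-free code
Calculating: 2^(-1) + 2^(-1) + 2^(-4) + 2^(-8) + 2^(-8) + 2^(-8)
= 0.5 + 0.5 + 0.0625 + 0.00390625 + 0.00390625 + 0.00390625
= 1.0742
Since 1.0742 > 1, prefix-free code does not exist


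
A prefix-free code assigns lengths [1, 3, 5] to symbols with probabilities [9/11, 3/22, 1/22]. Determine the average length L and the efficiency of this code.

Average length L = Σ p_i × l_i = 1.4545 bits
Entropy H = 0.8315 bits
Efficiency η = H/L × 100% = 57.17%


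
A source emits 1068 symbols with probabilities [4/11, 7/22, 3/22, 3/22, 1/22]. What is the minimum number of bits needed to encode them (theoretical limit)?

Entropy H = 2.0430 bits/symbol
Minimum bits = H × n = 2.0430 × 1068
= 2181.94 bits


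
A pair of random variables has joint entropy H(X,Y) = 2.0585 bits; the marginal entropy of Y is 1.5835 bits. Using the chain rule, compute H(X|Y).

Chain rule: H(X,Y) = H(X|Y) + H(Y)
H(X|Y) = H(X,Y) - H(Y) = 2.0585 - 1.5835 = 0.475 bits


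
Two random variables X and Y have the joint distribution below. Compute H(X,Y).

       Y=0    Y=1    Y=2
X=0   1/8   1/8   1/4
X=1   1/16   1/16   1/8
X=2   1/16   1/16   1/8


H(X,Y) = -Σ p(x,y) log₂ p(x,y)
  p(0,0)=1/8: -0.1250 × log₂(0.1250) = 0.3750
  p(0,1)=1/8: -0.1250 × log₂(0.1250) = 0.3750
  p(0,2)=1/4: -0.2500 × log₂(0.2500) = 0.5000
  p(1,0)=1/16: -0.0625 × log₂(0.0625) = 0.2500
  p(1,1)=1/16: -0.0625 × log₂(0.0625) = 0.2500
  p(1,2)=1/8: -0.1250 × log₂(0.1250) = 0.3750
  p(2,0)=1/16: -0.0625 × log₂(0.0625) = 0.2500
  p(2,1)=1/16: -0.0625 × log₂(0.0625) = 0.2500
  p(2,2)=1/8: -0.1250 × log₂(0.1250) = 0.3750
H(X,Y) = 3.0000 bits


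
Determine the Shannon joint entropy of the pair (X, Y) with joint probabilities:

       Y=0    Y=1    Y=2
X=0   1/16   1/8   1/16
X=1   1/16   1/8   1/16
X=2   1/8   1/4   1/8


H(X,Y) = -Σ p(x,y) log₂ p(x,y)
  p(0,0)=1/16: -0.0625 × log₂(0.0625) = 0.2500
  p(0,1)=1/8: -0.1250 × log₂(0.1250) = 0.3750
  p(0,2)=1/16: -0.0625 × log₂(0.0625) = 0.2500
  p(1,0)=1/16: -0.0625 × log₂(0.0625) = 0.2500
  p(1,1)=1/8: -0.1250 × log₂(0.1250) = 0.3750
  p(1,2)=1/16: -0.0625 × log₂(0.0625) = 0.2500
  p(2,0)=1/8: -0.1250 × log₂(0.1250) = 0.3750
  p(2,1)=1/4: -0.2500 × log₂(0.2500) = 0.5000
  p(2,2)=1/8: -0.1250 × log₂(0.1250) = 0.3750
H(X,Y) = 3.0000 bits


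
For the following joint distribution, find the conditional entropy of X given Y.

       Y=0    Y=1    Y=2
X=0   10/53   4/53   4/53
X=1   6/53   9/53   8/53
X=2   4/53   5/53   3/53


H(X|Y) = Σ_y p(y) H(X|Y=y)
  p(Y=0) = 20/53, H(X|Y=0) = 1.4855
  p(Y=1) = 18/53, H(X|Y=1) = 1.4955
  p(Y=2) = 15/53, H(X|Y=2) = 1.4566
H(X|Y) = 0.3774×1.4855 + 0.3396×1.4955 + 0.2830×1.4566 = 1.4807 bits


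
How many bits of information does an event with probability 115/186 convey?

Information content I(x) = -log₂(p(x))
I = -log₂(115/186) = -log₂(0.6183)
I = 0.6937 bits


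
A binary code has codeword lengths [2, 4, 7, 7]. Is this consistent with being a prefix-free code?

Kraft inequality: Σ 2^(-l_i) ≤ 1 for prefix-free code
Calculating: 2^(-2) + 2^(-4) + 2^(-7) + 2^(-7)
= 0.25 + 0.0625 + 0.0078125 + 0.0078125
= 0.3281
Since 0.3281 ≤ 1, prefix-free code exists


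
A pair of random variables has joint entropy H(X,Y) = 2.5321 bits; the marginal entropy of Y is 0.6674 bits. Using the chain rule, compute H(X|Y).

Chain rule: H(X,Y) = H(X|Y) + H(Y)
H(X|Y) = H(X,Y) - H(Y) = 2.5321 - 0.6674 = 1.8647 bits


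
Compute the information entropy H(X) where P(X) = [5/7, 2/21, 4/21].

H(X) = -Σ p(x) log₂ p(x)
  -5/7 × log₂(5/7) = 0.3467
  -2/21 × log₂(2/21) = 0.3231
  -4/21 × log₂(4/21) = 0.4557
H(X) = 1.1255 bits


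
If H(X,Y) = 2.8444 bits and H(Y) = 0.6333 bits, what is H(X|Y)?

Chain rule: H(X,Y) = H(X|Y) + H(Y)
H(X|Y) = H(X,Y) - H(Y) = 2.8444 - 0.6333 = 2.2111 bits


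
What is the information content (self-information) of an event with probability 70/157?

Information content I(x) = -log₂(p(x))
I = -log₂(70/157) = -log₂(0.4459)
I = 1.1653 bits


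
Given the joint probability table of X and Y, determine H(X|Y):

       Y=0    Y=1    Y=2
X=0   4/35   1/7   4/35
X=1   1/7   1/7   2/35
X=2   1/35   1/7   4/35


H(X|Y) = Σ_y p(y) H(X|Y=y)
  p(Y=0) = 2/7, H(X|Y=0) = 1.3610
  p(Y=1) = 3/7, H(X|Y=1) = 1.5850
  p(Y=2) = 2/7, H(X|Y=2) = 1.5219
H(X|Y) = 0.2857×1.3610 + 0.4286×1.5850 + 0.2857×1.5219 = 1.5030 bits


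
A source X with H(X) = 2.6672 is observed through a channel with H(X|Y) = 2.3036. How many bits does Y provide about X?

I(X;Y) = H(X) - H(X|Y)
I(X;Y) = 2.6672 - 2.3036 = 0.3636 bits


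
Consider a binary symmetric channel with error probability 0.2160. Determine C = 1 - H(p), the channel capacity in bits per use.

For BSC with error probability p:
C = 1 - H(p) where H(p) is binary entropy
H(0.2160) = -0.2160 × log₂(0.2160) - 0.7840 × log₂(0.7840)
H(p) = 0.7528
C = 1 - 0.7528 = 0.2472 bits/use


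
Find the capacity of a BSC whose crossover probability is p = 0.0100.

For BSC with error probability p:
C = 1 - H(p) where H(p) is binary entropy
H(0.0100) = -0.0100 × log₂(0.0100) - 0.9900 × log₂(0.9900)
H(p) = 0.0808
C = 1 - 0.0808 = 0.9192 bits/use


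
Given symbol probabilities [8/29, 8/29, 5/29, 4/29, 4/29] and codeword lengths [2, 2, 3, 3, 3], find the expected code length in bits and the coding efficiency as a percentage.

Average length L = Σ p_i × l_i = 2.4483 bits
Entropy H = 2.2508 bits
Efficiency η = H/L × 100% = 91.93%


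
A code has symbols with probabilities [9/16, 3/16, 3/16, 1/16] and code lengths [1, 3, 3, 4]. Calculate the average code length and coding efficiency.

Average length L = Σ p_i × l_i = 1.9375 bits
Entropy H = 1.6226 bits
Efficiency η = H/L × 100% = 83.74%


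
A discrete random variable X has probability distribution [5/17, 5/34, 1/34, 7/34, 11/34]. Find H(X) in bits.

H(X) = -Σ p(x) log₂ p(x)
  -5/17 × log₂(5/17) = 0.5193
  -5/34 × log₂(5/34) = 0.4067
  -1/34 × log₂(1/34) = 0.1496
  -7/34 × log₂(7/34) = 0.4694
  -11/34 × log₂(11/34) = 0.5267
H(X) = 2.0718 bits


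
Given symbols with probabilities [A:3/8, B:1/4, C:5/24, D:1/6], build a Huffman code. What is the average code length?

Huffman tree construction:
Combine smallest probabilities repeatedly
Resulting codes:
  A: 11 (length 2)
  B: 10 (length 2)
  C: 01 (length 2)
  D: 00 (length 2)
Average length = Σ p(s) × length(s) = 2.0000 bits


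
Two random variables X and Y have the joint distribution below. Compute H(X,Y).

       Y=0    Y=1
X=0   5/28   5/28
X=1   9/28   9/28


H(X,Y) = -Σ p(x,y) log₂ p(x,y)
  p(0,0)=5/28: -0.1786 × log₂(0.1786) = 0.4438
  p(0,1)=5/28: -0.1786 × log₂(0.1786) = 0.4438
  p(1,0)=9/28: -0.3214 × log₂(0.3214) = 0.5263
  p(1,1)=9/28: -0.3214 × log₂(0.3214) = 0.5263
H(X,Y) = 1.9403 bits


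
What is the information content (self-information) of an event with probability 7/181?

Information content I(x) = -log₂(p(x))
I = -log₂(7/181) = -log₂(0.0387)
I = 4.6925 bits


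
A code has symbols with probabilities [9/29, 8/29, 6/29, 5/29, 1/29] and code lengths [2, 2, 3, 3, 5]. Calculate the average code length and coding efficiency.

Average length L = Σ p_i × l_i = 2.4828 bits
Entropy H = 2.1115 bits
Efficiency η = H/L × 100% = 85.05%


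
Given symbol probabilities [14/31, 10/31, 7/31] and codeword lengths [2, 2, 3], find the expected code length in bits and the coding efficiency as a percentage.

Average length L = Σ p_i × l_i = 2.2258 bits
Entropy H = 1.5292 bits
Efficiency η = H/L × 100% = 68.70%


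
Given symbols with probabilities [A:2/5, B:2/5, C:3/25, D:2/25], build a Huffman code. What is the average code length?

Huffman tree construction:
Combine smallest probabilities repeatedly
Resulting codes:
  A: 11 (length 2)
  B: 0 (length 1)
  C: 101 (length 3)
  D: 100 (length 3)
Average length = Σ p(s) × length(s) = 1.8000 bits


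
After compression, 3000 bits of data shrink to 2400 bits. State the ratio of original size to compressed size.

Compression ratio = Original / Compressed
= 3000 / 2400 = 1.25:1


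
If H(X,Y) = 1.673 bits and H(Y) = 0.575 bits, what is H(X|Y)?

Chain rule: H(X,Y) = H(X|Y) + H(Y)
H(X|Y) = H(X,Y) - H(Y) = 1.673 - 0.575 = 1.098 bits


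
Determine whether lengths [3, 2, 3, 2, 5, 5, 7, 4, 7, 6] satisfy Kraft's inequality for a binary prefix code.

Kraft inequality: Σ 2^(-l_i) ≤ 1 for prefix-free code
Calculating: 2^(-3) + 2^(-2) + 2^(-3) + 2^(-2) + 2^(-5) + 2^(-5) + 2^(-7) + 2^(-4) + 2^(-7) + 2^(-6)
= 0.125 + 0.25 + 0.125 + 0.25 + 0.03125 + 0.03125 + 0.0078125 + 0.0625 + 0.0078125 + 0.015625
= 0.9062
Since 0.9062 ≤ 1, prefix-free code exists


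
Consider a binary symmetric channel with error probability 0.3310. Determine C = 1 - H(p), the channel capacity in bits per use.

For BSC with error probability p:
C = 1 - H(p) where H(p) is binary entropy
H(0.3310) = -0.3310 × log₂(0.3310) - 0.6690 × log₂(0.6690)
H(p) = 0.9159
C = 1 - 0.9159 = 0.0841 bits/use


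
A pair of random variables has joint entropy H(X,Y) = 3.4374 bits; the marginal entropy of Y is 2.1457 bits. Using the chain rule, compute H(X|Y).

Chain rule: H(X,Y) = H(X|Y) + H(Y)
H(X|Y) = H(X,Y) - H(Y) = 3.4374 - 2.1457 = 1.2917 bits


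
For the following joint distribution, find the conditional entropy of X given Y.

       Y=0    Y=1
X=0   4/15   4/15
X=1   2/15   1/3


H(X|Y) = Σ_y p(y) H(X|Y=y)
  p(Y=0) = 2/5, H(X|Y=0) = 0.9183
  p(Y=1) = 3/5, H(X|Y=1) = 0.9911
H(X|Y) = 0.4000×0.9183 + 0.6000×0.9911 = 0.9620 bits


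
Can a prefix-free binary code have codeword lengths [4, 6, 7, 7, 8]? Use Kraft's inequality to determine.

Kraft inequality: Σ 2^(-l_i) ≤ 1 for prefix-free code
Calculating: 2^(-4) + 2^(-6) + 2^(-7) + 2^(-7) + 2^(-8)
= 0.0625 + 0.015625 + 0.0078125 + 0.0078125 + 0.00390625
= 0.0977
Since 0.0977 ≤ 1, prefix-free code exists


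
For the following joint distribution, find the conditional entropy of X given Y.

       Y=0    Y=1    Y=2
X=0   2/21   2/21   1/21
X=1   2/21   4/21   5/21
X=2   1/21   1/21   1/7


H(X|Y) = Σ_y p(y) H(X|Y=y)
  p(Y=0) = 5/21, H(X|Y=0) = 1.5219
  p(Y=1) = 1/3, H(X|Y=1) = 1.3788
  p(Y=2) = 3/7, H(X|Y=2) = 1.3516
H(X|Y) = 0.2381×1.5219 + 0.3333×1.3788 + 0.4286×1.3516 = 1.4012 bits


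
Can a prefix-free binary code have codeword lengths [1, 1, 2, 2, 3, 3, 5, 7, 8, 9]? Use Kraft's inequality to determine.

Kraft inequality: Σ 2^(-l_i) ≤ 1 for prefix-free code
Calculating: 2^(-1) + 2^(-1) + 2^(-2) + 2^(-2) + 2^(-3) + 2^(-3) + 2^(-5) + 2^(-7) + 2^(-8) + 2^(-9)
= 0.5 + 0.5 + 0.25 + 0.25 + 0.125 + 0.125 + 0.03125 + 0.0078125 + 0.00390625 + 0.001953125
= 1.7949
Since 1.7949 > 1, prefix-free code does not exist


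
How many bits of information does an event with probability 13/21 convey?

Information content I(x) = -log₂(p(x))
I = -log₂(13/21) = -log₂(0.6190)
I = 0.6919 bits


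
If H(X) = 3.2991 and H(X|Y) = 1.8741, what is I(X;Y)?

I(X;Y) = H(X) - H(X|Y)
I(X;Y) = 3.2991 - 1.8741 = 1.425 bits


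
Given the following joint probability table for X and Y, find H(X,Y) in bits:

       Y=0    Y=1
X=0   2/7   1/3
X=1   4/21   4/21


H(X,Y) = -Σ p(x,y) log₂ p(x,y)
  p(0,0)=2/7: -0.2857 × log₂(0.2857) = 0.5164
  p(0,1)=1/3: -0.3333 × log₂(0.3333) = 0.5283
  p(1,0)=4/21: -0.1905 × log₂(0.1905) = 0.4557
  p(1,1)=4/21: -0.1905 × log₂(0.1905) = 0.4557
H(X,Y) = 1.9561 bits


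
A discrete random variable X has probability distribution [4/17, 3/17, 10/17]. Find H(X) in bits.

H(X) = -Σ p(x) log₂ p(x)
  -4/17 × log₂(4/17) = 0.4912
  -3/17 × log₂(3/17) = 0.4416
  -10/17 × log₂(10/17) = 0.4503
H(X) = 1.3831 bits


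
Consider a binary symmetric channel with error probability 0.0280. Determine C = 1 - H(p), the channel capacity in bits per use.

For BSC with error probability p:
C = 1 - H(p) where H(p) is binary entropy
H(0.0280) = -0.0280 × log₂(0.0280) - 0.9720 × log₂(0.9720)
H(p) = 0.1843
C = 1 - 0.1843 = 0.8157 bits/use


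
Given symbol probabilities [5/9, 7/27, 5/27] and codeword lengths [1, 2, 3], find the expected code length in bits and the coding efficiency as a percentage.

Average length L = Σ p_i × l_i = 1.6296 bits
Entropy H = 1.4266 bits
Efficiency η = H/L × 100% = 87.54%


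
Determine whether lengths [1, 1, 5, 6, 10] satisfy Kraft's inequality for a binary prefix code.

Kraft inequality: Σ 2^(-l_i) ≤ 1 for prefix-free code
Calculating: 2^(-1) + 2^(-1) + 2^(-5) + 2^(-6) + 2^(-10)
= 0.5 + 0.5 + 0.03125 + 0.015625 + 0.0009765625
= 1.0479
Since 1.0479 > 1, prefix-free code does not exist


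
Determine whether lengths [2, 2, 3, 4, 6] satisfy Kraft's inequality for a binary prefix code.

Kraft inequality: Σ 2^(-l_i) ≤ 1 for prefix-free code
Calculating: 2^(-2) + 2^(-2) + 2^(-3) + 2^(-4) + 2^(-6)
= 0.25 + 0.25 + 0.125 + 0.0625 + 0.015625
= 0.7031
Since 0.7031 ≤ 1, prefix-free code exists


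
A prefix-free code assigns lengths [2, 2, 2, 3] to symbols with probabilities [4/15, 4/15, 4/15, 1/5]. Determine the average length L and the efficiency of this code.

Average length L = Σ p_i × l_i = 2.2000 bits
Entropy H = 1.9899 bits
Efficiency η = H/L × 100% = 90.45%


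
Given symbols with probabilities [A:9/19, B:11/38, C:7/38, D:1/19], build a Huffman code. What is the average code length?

Huffman tree construction:
Combine smallest probabilities repeatedly
Resulting codes:
  A: 0 (length 1)
  B: 11 (length 2)
  C: 101 (length 3)
  D: 100 (length 3)
Average length = Σ p(s) × length(s) = 1.7632 bits


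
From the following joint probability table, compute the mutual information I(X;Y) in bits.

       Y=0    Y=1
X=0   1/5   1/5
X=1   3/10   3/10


H(X) = 0.9710, H(Y) = 1.0000, H(X,Y) = 1.9710
I(X;Y) = H(X) + H(Y) - H(X,Y) = 0.0000 bits


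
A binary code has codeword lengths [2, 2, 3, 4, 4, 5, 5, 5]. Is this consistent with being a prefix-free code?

Kraft inequality: Σ 2^(-l_i) ≤ 1 for prefix-free code
Calculating: 2^(-2) + 2^(-2) + 2^(-3) + 2^(-4) + 2^(-4) + 2^(-5) + 2^(-5) + 2^(-5)
= 0.25 + 0.25 + 0.125 + 0.0625 + 0.0625 + 0.03125 + 0.03125 + 0.03125
= 0.8438
Since 0.8438 ≤ 1, prefix-free code exists


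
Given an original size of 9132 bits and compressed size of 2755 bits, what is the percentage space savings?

Space savings = (1 - Compressed/Original) × 100%
= (1 - 2755/9132) × 100%
= 69.83%


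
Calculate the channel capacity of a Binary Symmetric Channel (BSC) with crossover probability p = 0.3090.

For BSC with error probability p:
C = 1 - H(p) where H(p) is binary entropy
H(0.3090) = -0.3090 × log₂(0.3090) - 0.6910 × log₂(0.6910)
H(p) = 0.8920
C = 1 - 0.8920 = 0.1080 bits/use


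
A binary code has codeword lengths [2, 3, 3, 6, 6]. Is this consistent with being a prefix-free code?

Kraft inequality: Σ 2^(-l_i) ≤ 1 for prefix-free code
Calculating: 2^(-2) + 2^(-3) + 2^(-3) + 2^(-6) + 2^(-6)
= 0.25 + 0.125 + 0.125 + 0.015625 + 0.015625
= 0.5312
Since 0.5312 ≤ 1, prefix-free code exists


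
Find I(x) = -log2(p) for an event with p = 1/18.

Information content I(x) = -log₂(p(x))
I = -log₂(1/18) = -log₂(0.0556)
I = 4.1699 bits


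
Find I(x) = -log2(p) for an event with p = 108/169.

Information content I(x) = -log₂(p(x))
I = -log₂(108/169) = -log₂(0.6391)
I = 0.6460 bits


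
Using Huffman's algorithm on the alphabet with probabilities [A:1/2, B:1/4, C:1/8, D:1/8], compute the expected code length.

Huffman tree construction:
Combine smallest probabilities repeatedly
Resulting codes:
  A: 0 (length 1)
  B: 10 (length 2)
  C: 110 (length 3)
  D: 111 (length 3)
Average length = Σ p(s) × length(s) = 1.7500 bits


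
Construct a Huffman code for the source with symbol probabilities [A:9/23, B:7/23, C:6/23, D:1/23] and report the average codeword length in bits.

Huffman tree construction:
Combine smallest probabilities repeatedly
Resulting codes:
  A: 0 (length 1)
  B: 10 (length 2)
  C: 111 (length 3)
  D: 110 (length 3)
Average length = Σ p(s) × length(s) = 1.9130 bits


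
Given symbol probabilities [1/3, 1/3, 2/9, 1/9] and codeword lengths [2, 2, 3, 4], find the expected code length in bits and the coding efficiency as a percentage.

Average length L = Σ p_i × l_i = 2.4444 bits
Entropy H = 1.8911 bits
Efficiency η = H/L × 100% = 77.36%


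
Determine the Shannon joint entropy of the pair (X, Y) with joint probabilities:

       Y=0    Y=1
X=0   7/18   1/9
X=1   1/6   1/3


H(X,Y) = -Σ p(x,y) log₂ p(x,y)
  p(0,0)=7/18: -0.3889 × log₂(0.3889) = 0.5299
  p(0,1)=1/9: -0.1111 × log₂(0.1111) = 0.3522
  p(1,0)=1/6: -0.1667 × log₂(0.1667) = 0.4308
  p(1,1)=1/3: -0.3333 × log₂(0.3333) = 0.5283
H(X,Y) = 1.8413 bits


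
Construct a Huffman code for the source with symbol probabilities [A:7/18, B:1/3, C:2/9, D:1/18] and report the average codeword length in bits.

Huffman tree construction:
Combine smallest probabilities repeatedly
Resulting codes:
  A: 0 (length 1)
  B: 11 (length 2)
  C: 101 (length 3)
  D: 100 (length 3)
Average length = Σ p(s) × length(s) = 1.8889 bits


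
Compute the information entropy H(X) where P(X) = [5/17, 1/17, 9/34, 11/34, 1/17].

H(X) = -Σ p(x) log₂ p(x)
  -5/17 × log₂(5/17) = 0.5193
  -1/17 × log₂(1/17) = 0.2404
  -9/34 × log₂(9/34) = 0.5076
  -11/34 × log₂(11/34) = 0.5267
  -1/17 × log₂(1/17) = 0.2404
H(X) = 2.0345 bits


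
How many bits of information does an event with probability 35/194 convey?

Information content I(x) = -log₂(p(x))
I = -log₂(35/194) = -log₂(0.1804)
I = 2.4706 bits


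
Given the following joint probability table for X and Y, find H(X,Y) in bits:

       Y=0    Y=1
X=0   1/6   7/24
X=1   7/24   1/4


H(X,Y) = -Σ p(x,y) log₂ p(x,y)
  p(0,0)=1/6: -0.1667 × log₂(0.1667) = 0.4308
  p(0,1)=7/24: -0.2917 × log₂(0.2917) = 0.5185
  p(1,0)=7/24: -0.2917 × log₂(0.2917) = 0.5185
  p(1,1)=1/4: -0.2500 × log₂(0.2500) = 0.5000
H(X,Y) = 1.9678 bits


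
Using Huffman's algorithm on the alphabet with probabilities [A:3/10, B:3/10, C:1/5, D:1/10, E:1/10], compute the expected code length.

Huffman tree construction:
Combine smallest probabilities repeatedly
Resulting codes:
  A: 10 (length 2)
  B: 11 (length 2)
  C: 00 (length 2)
  D: 010 (length 3)
  E: 011 (length 3)
Average length = Σ p(s) × length(s) = 2.2000 bits


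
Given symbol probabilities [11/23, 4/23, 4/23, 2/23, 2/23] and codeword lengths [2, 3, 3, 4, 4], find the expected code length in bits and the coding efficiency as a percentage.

Average length L = Σ p_i × l_i = 2.6957 bits
Entropy H = 1.9995 bits
Efficiency η = H/L × 100% = 74.17%


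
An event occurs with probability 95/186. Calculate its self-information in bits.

Information content I(x) = -log₂(p(x))
I = -log₂(95/186) = -log₂(0.5108)
I = 0.9693 bits


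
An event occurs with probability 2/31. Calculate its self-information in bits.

Information content I(x) = -log₂(p(x))
I = -log₂(2/31) = -log₂(0.0645)
I = 3.9542 bits


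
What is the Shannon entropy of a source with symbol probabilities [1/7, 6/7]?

H(X) = -Σ p(x) log₂ p(x)
  -1/7 × log₂(1/7) = 0.4011
  -6/7 × log₂(6/7) = 0.1906
H(X) = 0.5917 bits


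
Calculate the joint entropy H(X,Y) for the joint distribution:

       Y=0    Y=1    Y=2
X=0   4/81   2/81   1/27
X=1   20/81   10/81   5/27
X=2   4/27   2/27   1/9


H(X,Y) = -Σ p(x,y) log₂ p(x,y)
  p(0,0)=4/81: -0.0494 × log₂(0.0494) = 0.2143
  p(0,1)=2/81: -0.0247 × log₂(0.0247) = 0.1318
  p(0,2)=1/27: -0.0370 × log₂(0.0370) = 0.1761
  p(1,0)=20/81: -0.2469 × log₂(0.2469) = 0.4983
  p(1,1)=10/81: -0.1235 × log₂(0.1235) = 0.3726
  p(1,2)=5/27: -0.1852 × log₂(0.1852) = 0.4505
  p(2,0)=4/27: -0.1481 × log₂(0.1481) = 0.4081
  p(2,1)=2/27: -0.0741 × log₂(0.0741) = 0.2781
  p(2,2)=1/9: -0.1111 × log₂(0.1111) = 0.3522
H(X,Y) = 2.8821 bits


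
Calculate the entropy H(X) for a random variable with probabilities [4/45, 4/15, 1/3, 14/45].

H(X) = -Σ p(x) log₂ p(x)
  -4/45 × log₂(4/45) = 0.3104
  -4/15 × log₂(4/15) = 0.5085
  -1/3 × log₂(1/3) = 0.5283
  -14/45 × log₂(14/45) = 0.5241
H(X) = 1.8713 bits


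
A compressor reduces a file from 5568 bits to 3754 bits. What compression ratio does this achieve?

Compression ratio = Original / Compressed
= 5568 / 3754 = 1.48:1


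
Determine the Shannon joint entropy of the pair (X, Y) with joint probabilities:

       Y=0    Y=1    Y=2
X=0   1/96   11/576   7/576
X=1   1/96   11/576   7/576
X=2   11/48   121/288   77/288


H(X,Y) = -Σ p(x,y) log₂ p(x,y)
  p(0,0)=1/96: -0.0104 × log₂(0.0104) = 0.0686
  p(0,1)=11/576: -0.0191 × log₂(0.0191) = 0.1091
  p(0,2)=7/576: -0.0122 × log₂(0.0122) = 0.0773
  p(1,0)=1/96: -0.0104 × log₂(0.0104) = 0.0686
  p(1,1)=11/576: -0.0191 × log₂(0.0191) = 0.1091
  p(1,2)=7/576: -0.0122 × log₂(0.0122) = 0.0773
  p(2,0)=11/48: -0.2292 × log₂(0.2292) = 0.4871
  p(2,1)=121/288: -0.4201 × log₂(0.4201) = 0.5256
  p(2,2)=77/288: -0.2674 × log₂(0.2674) = 0.5088
H(X,Y) = 2.0315 bits


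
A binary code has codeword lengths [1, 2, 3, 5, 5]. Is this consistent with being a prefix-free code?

Kraft inequality: Σ 2^(-l_i) ≤ 1 for prefix-free code
Calculating: 2^(-1) + 2^(-2) + 2^(-3) + 2^(-5) + 2^(-5)
= 0.5 + 0.25 + 0.125 + 0.03125 + 0.03125
= 0.9375
Since 0.9375 ≤ 1, prefix-free code exists


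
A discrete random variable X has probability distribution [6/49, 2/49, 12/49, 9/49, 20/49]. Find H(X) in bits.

H(X) = -Σ p(x) log₂ p(x)
  -6/49 × log₂(6/49) = 0.3710
  -2/49 × log₂(2/49) = 0.1884
  -12/49 × log₂(12/49) = 0.4971
  -9/49 × log₂(9/49) = 0.4490
  -20/49 × log₂(20/49) = 0.5277
H(X) = 2.0331 bits


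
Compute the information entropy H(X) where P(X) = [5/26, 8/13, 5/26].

H(X) = -Σ p(x) log₂ p(x)
  -5/26 × log₂(5/26) = 0.4574
  -8/13 × log₂(8/13) = 0.4310
  -5/26 × log₂(5/26) = 0.4574
H(X) = 1.3459 bits


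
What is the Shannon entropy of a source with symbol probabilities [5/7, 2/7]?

H(X) = -Σ p(x) log₂ p(x)
  -5/7 × log₂(5/7) = 0.3467
  -2/7 × log₂(2/7) = 0.5164
H(X) = 0.8631 bits


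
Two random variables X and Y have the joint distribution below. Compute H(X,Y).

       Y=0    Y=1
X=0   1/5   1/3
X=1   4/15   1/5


H(X,Y) = -Σ p(x,y) log₂ p(x,y)
  p(0,0)=1/5: -0.2000 × log₂(0.2000) = 0.4644
  p(0,1)=1/3: -0.3333 × log₂(0.3333) = 0.5283
  p(1,0)=4/15: -0.2667 × log₂(0.2667) = 0.5085
  p(1,1)=1/5: -0.2000 × log₂(0.2000) = 0.4644
H(X,Y) = 1.9656 bits


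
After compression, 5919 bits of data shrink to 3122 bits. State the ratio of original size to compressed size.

Compression ratio = Original / Compressed
= 5919 / 3122 = 1.90:1


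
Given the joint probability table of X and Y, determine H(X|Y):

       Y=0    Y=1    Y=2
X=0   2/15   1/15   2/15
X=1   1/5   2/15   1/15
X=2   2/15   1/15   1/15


H(X|Y) = Σ_y p(y) H(X|Y=y)
  p(Y=0) = 7/15, H(X|Y=0) = 1.5567
  p(Y=1) = 4/15, H(X|Y=1) = 1.5000
  p(Y=2) = 4/15, H(X|Y=2) = 1.5000
H(X|Y) = 0.4667×1.5567 + 0.2667×1.5000 + 0.2667×1.5000 = 1.5264 bits


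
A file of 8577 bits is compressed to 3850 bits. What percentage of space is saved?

Space savings = (1 - Compressed/Original) × 100%
= (1 - 3850/8577) × 100%
= 55.11%


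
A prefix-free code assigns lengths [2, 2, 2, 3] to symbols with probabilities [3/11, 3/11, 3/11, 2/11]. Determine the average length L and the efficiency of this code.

Average length L = Σ p_i × l_i = 2.1818 bits
Entropy H = 1.9808 bits
Efficiency η = H/L × 100% = 90.79%


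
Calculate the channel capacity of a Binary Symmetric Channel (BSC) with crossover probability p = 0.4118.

For BSC with error probability p:
C = 1 - H(p) where H(p) is binary entropy
H(0.4118) = -0.4118 × log₂(0.4118) - 0.5882 × log₂(0.5882)
H(p) = 0.9774
C = 1 - 0.9774 = 0.0226 bits/use


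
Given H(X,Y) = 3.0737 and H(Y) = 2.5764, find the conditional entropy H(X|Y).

Chain rule: H(X,Y) = H(X|Y) + H(Y)
H(X|Y) = H(X,Y) - H(Y) = 3.0737 - 2.5764 = 0.4973 bits


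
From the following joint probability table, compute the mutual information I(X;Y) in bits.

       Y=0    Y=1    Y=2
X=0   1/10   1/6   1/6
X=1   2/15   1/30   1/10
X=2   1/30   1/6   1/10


H(X) = 1.5524, H(Y) = 1.5700, H(X,Y) = 3.0038
I(X;Y) = H(X) + H(Y) - H(X,Y) = 0.1186 bits


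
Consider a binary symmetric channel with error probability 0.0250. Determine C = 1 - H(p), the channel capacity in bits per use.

For BSC with error probability p:
C = 1 - H(p) where H(p) is binary entropy
H(0.0250) = -0.0250 × log₂(0.0250) - 0.9750 × log₂(0.9750)
H(p) = 0.1687
C = 1 - 0.1687 = 0.8313 bits/use


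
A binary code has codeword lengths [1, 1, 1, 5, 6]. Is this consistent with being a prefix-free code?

Kraft inequality: Σ 2^(-l_i) ≤ 1 for prefix-free code
Calculating: 2^(-1) + 2^(-1) + 2^(-1) + 2^(-5) + 2^(-6)
= 0.5 + 0.5 + 0.5 + 0.03125 + 0.015625
= 1.5469
Since 1.5469 > 1, prefix-free code does not exist


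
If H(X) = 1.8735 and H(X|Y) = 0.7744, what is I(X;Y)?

I(X;Y) = H(X) - H(X|Y)
I(X;Y) = 1.8735 - 0.7744 = 1.0991 bits


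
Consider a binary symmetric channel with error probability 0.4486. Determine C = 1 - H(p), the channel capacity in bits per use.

For BSC with error probability p:
C = 1 - H(p) where H(p) is binary entropy
H(0.4486) = -0.4486 × log₂(0.4486) - 0.5514 × log₂(0.5514)
H(p) = 0.9924
C = 1 - 0.9924 = 0.0076 bits/use


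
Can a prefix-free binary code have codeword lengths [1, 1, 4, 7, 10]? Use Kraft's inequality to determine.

Kraft inequality: Σ 2^(-l_i) ≤ 1 for prefix-free code
Calculating: 2^(-1) + 2^(-1) + 2^(-4) + 2^(-7) + 2^(-10)
= 0.5 + 0.5 + 0.0625 + 0.0078125 + 0.0009765625
= 1.0713
Since 1.0713 > 1, prefix-free code does not exist


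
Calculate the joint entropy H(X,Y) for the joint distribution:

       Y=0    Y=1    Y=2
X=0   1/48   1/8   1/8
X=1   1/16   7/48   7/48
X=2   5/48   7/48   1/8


H(X,Y) = -Σ p(x,y) log₂ p(x,y)
  p(0,0)=1/48: -0.0208 × log₂(0.0208) = 0.1164
  p(0,1)=1/8: -0.1250 × log₂(0.1250) = 0.3750
  p(0,2)=1/8: -0.1250 × log₂(0.1250) = 0.3750
  p(1,0)=1/16: -0.0625 × log₂(0.0625) = 0.2500
  p(1,1)=7/48: -0.1458 × log₂(0.1458) = 0.4051
  p(1,2)=7/48: -0.1458 × log₂(0.1458) = 0.4051
  p(2,0)=5/48: -0.1042 × log₂(0.1042) = 0.3399
  p(2,1)=7/48: -0.1458 × log₂(0.1458) = 0.4051
  p(2,2)=1/8: -0.1250 × log₂(0.1250) = 0.3750
H(X,Y) = 3.0465 bits


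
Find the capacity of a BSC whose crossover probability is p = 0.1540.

For BSC with error probability p:
C = 1 - H(p) where H(p) is binary entropy
H(0.1540) = -0.1540 × log₂(0.1540) - 0.8460 × log₂(0.8460)
H(p) = 0.6198
C = 1 - 0.6198 = 0.3802 bits/use


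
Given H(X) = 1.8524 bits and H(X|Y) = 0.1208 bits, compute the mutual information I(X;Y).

I(X;Y) = H(X) - H(X|Y)
I(X;Y) = 1.8524 - 0.1208 = 1.7316 bits


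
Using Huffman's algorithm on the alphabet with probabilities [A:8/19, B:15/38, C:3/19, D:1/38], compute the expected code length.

Huffman tree construction:
Combine smallest probabilities repeatedly
Resulting codes:
  A: 0 (length 1)
  B: 11 (length 2)
  C: 101 (length 3)
  D: 100 (length 3)
Average length = Σ p(s) × length(s) = 1.7632 bits


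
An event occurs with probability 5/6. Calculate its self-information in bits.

Information content I(x) = -log₂(p(x))
I = -log₂(5/6) = -log₂(0.8333)
I = 0.2630 bits


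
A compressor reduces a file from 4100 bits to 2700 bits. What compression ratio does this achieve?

Compression ratio = Original / Compressed
= 4100 / 2700 = 1.52:1


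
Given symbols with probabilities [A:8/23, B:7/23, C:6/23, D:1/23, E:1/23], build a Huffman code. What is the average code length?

Huffman tree construction:
Combine smallest probabilities repeatedly
Resulting codes:
  A: 11 (length 2)
  B: 10 (length 2)
  C: 01 (length 2)
  D: 000 (length 3)
  E: 001 (length 3)
Average length = Σ p(s) × length(s) = 2.0870 bits


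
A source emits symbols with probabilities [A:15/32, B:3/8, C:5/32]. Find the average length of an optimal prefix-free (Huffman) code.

Huffman tree construction:
Combine smallest probabilities repeatedly
Resulting codes:
  A: 0 (length 1)
  B: 11 (length 2)
  C: 10 (length 2)
Average length = Σ p(s) × length(s) = 1.5312 bits


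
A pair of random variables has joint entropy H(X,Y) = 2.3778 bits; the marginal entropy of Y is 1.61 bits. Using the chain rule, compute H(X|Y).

Chain rule: H(X,Y) = H(X|Y) + H(Y)
H(X|Y) = H(X,Y) - H(Y) = 2.3778 - 1.61 = 0.7678 bits


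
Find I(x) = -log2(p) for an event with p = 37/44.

Information content I(x) = -log₂(p(x))
I = -log₂(37/44) = -log₂(0.8409)
I = 0.2500 bits


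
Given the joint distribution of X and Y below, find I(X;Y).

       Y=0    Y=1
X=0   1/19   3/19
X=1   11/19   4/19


H(X) = 0.7425, H(Y) = 0.9495, H(X,Y) = 1.5738
I(X;Y) = H(X) + H(Y) - H(X,Y) = 0.1182 bits


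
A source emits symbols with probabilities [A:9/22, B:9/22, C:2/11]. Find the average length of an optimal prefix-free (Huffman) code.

Huffman tree construction:
Combine smallest probabilities repeatedly
Resulting codes:
  A: 11 (length 2)
  B: 0 (length 1)
  C: 10 (length 2)
Average length = Σ p(s) × length(s) = 1.5909 bits


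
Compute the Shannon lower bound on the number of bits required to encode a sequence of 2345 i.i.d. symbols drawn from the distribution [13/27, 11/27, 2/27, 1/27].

Entropy H = 1.4897 bits/symbol
Minimum bits = H × n = 1.4897 × 2345
= 3493.40 bits


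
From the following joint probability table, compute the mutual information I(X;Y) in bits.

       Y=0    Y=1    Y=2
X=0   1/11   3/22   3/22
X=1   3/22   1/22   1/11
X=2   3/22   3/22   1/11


H(X) = 1.5726, H(Y) = 1.5820, H(X,Y) = 3.1060
I(X;Y) = H(X) + H(Y) - H(X,Y) = 0.0486 bits


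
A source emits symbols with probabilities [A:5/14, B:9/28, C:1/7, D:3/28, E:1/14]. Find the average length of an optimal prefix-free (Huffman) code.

Huffman tree construction:
Combine smallest probabilities repeatedly
Resulting codes:
  A: 0 (length 1)
  B: 10 (length 2)
  C: 110 (length 3)
  D: 1111 (length 4)
  E: 1110 (length 4)
Average length = Σ p(s) × length(s) = 2.1429 bits


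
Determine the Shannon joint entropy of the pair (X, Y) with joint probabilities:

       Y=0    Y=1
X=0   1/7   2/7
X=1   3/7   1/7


H(X,Y) = -Σ p(x,y) log₂ p(x,y)
  p(0,0)=1/7: -0.1429 × log₂(0.1429) = 0.4011
  p(0,1)=2/7: -0.2857 × log₂(0.2857) = 0.5164
  p(1,0)=3/7: -0.4286 × log₂(0.4286) = 0.5239
  p(1,1)=1/7: -0.1429 × log₂(0.1429) = 0.4011
H(X,Y) = 1.8424 bits


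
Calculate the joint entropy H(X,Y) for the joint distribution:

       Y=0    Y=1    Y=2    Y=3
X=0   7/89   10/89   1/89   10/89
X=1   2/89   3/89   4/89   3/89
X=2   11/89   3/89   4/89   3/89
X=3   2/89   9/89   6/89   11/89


H(X,Y) = -Σ p(x,y) log₂ p(x,y)
  p(0,0)=7/89: -0.0787 × log₂(0.0787) = 0.2885
  p(0,1)=10/89: -0.1124 × log₂(0.1124) = 0.3544
  p(0,2)=1/89: -0.0112 × log₂(0.0112) = 0.0728
  p(0,3)=10/89: -0.1124 × log₂(0.1124) = 0.3544
  p(1,0)=2/89: -0.0225 × log₂(0.0225) = 0.1231
  p(1,1)=3/89: -0.0337 × log₂(0.0337) = 0.1649
  p(1,2)=4/89: -0.0449 × log₂(0.0449) = 0.2012
  p(1,3)=3/89: -0.0337 × log₂(0.0337) = 0.1649
  p(2,0)=11/89: -0.1236 × log₂(0.1236) = 0.3728
  p(2,1)=3/89: -0.0337 × log₂(0.0337) = 0.1649
  p(2,2)=4/89: -0.0449 × log₂(0.0449) = 0.2012
  p(2,3)=3/89: -0.0337 × log₂(0.0337) = 0.1649
  p(3,0)=2/89: -0.0225 × log₂(0.0225) = 0.1231
  p(3,1)=9/89: -0.1011 × log₂(0.1011) = 0.3343
  p(3,2)=6/89: -0.0674 × log₂(0.0674) = 0.2623
  p(3,3)=11/89: -0.1236 × log₂(0.1236) = 0.3728
H(X,Y) = 3.7200 bits


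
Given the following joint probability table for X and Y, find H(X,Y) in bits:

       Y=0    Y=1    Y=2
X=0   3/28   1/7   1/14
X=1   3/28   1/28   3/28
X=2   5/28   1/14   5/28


H(X,Y) = -Σ p(x,y) log₂ p(x,y)
  p(0,0)=3/28: -0.1071 × log₂(0.1071) = 0.3453
  p(0,1)=1/7: -0.1429 × log₂(0.1429) = 0.4011
  p(0,2)=1/14: -0.0714 × log₂(0.0714) = 0.2720
  p(1,0)=3/28: -0.1071 × log₂(0.1071) = 0.3453
  p(1,1)=1/28: -0.0357 × log₂(0.0357) = 0.1717
  p(1,2)=3/28: -0.1071 × log₂(0.1071) = 0.3453
  p(2,0)=5/28: -0.1786 × log₂(0.1786) = 0.4438
  p(2,1)=1/14: -0.0714 × log₂(0.0714) = 0.2720
  p(2,2)=5/28: -0.1786 × log₂(0.1786) = 0.4438
H(X,Y) = 3.0401 bits


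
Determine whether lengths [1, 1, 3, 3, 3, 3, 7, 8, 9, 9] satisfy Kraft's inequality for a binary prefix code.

Kraft inequality: Σ 2^(-l_i) ≤ 1 for prefix-free code
Calculating: 2^(-1) + 2^(-1) + 2^(-3) + 2^(-3) + 2^(-3) + 2^(-3) + 2^(-7) + 2^(-8) + 2^(-9) + 2^(-9)
= 0.5 + 0.5 + 0.125 + 0.125 + 0.125 + 0.125 + 0.0078125 + 0.00390625 + 0.001953125 + 0.001953125
= 1.5156
Since 1.5156 > 1, prefix-free code does not exist


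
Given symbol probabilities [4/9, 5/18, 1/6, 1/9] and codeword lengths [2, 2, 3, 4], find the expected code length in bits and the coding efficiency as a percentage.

Average length L = Σ p_i × l_i = 2.3889 bits
Entropy H = 1.8163 bits
Efficiency η = H/L × 100% = 76.03%


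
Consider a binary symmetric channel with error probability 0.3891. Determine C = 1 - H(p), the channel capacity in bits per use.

For BSC with error probability p:
C = 1 - H(p) where H(p) is binary entropy
H(0.3891) = -0.3891 × log₂(0.3891) - 0.6109 × log₂(0.6109)
H(p) = 0.9642
C = 1 - 0.9642 = 0.0358 bits/use


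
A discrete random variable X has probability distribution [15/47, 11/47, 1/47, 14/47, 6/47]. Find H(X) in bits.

H(X) = -Σ p(x) log₂ p(x)
  -15/47 × log₂(15/47) = 0.5259
  -11/47 × log₂(11/47) = 0.4904
  -1/47 × log₂(1/47) = 0.1182
  -14/47 × log₂(14/47) = 0.5205
  -6/47 × log₂(6/47) = 0.3791
H(X) = 2.0340 bits


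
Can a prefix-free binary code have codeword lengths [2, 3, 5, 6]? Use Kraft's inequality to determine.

Kraft inequality: Σ 2^(-l_i) ≤ 1 for prefix-free code
Calculating: 2^(-2) + 2^(-3) + 2^(-5) + 2^(-6)
= 0.25 + 0.125 + 0.03125 + 0.015625
= 0.4219
Since 0.4219 ≤ 1, prefix-free code exists


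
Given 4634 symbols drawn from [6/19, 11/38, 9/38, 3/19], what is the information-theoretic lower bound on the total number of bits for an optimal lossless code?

Entropy H = 1.9555 bits/symbol
Minimum bits = H × n = 1.9555 × 4634
= 9061.77 bits


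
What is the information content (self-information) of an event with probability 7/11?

Information content I(x) = -log₂(p(x))
I = -log₂(7/11) = -log₂(0.6364)
I = 0.6521 bits


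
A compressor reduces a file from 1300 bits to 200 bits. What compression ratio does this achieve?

Compression ratio = Original / Compressed
= 1300 / 200 = 6.50:1


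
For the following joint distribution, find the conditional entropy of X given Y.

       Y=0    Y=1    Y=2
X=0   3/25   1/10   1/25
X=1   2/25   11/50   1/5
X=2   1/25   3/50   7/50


H(X|Y) = Σ_y p(y) H(X|Y=y)
  p(Y=0) = 6/25, H(X|Y=0) = 1.4591
  p(Y=1) = 19/50, H(X|Y=1) = 1.3838
  p(Y=2) = 19/50, H(X|Y=2) = 1.3600
H(X|Y) = 0.2400×1.4591 + 0.3800×1.3838 + 0.3800×1.3600 = 1.3928 bits


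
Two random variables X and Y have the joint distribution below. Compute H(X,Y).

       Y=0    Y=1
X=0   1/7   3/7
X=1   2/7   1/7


H(X,Y) = -Σ p(x,y) log₂ p(x,y)
  p(0,0)=1/7: -0.1429 × log₂(0.1429) = 0.4011
  p(0,1)=3/7: -0.4286 × log₂(0.4286) = 0.5239
  p(1,0)=2/7: -0.2857 × log₂(0.2857) = 0.5164
  p(1,1)=1/7: -0.1429 × log₂(0.1429) = 0.4011
H(X,Y) = 1.8424 bits


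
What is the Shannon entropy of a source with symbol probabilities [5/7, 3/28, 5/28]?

H(X) = -Σ p(x) log₂ p(x)
  -5/7 × log₂(5/7) = 0.3467
  -3/28 × log₂(3/28) = 0.3453
  -5/28 × log₂(5/28) = 0.4438
H(X) = 1.1358 bits


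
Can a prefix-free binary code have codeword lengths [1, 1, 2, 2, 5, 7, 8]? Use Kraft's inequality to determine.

Kraft inequality: Σ 2^(-l_i) ≤ 1 for prefix-free code
Calculating: 2^(-1) + 2^(-1) + 2^(-2) + 2^(-2) + 2^(-5) + 2^(-7) + 2^(-8)
= 0.5 + 0.5 + 0.25 + 0.25 + 0.03125 + 0.0078125 + 0.00390625
= 1.5430
Since 1.5430 > 1, prefix-free code does not exist


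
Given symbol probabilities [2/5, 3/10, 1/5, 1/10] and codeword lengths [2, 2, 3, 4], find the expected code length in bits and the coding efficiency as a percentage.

Average length L = Σ p_i × l_i = 2.4000 bits
Entropy H = 1.8464 bits
Efficiency η = H/L × 100% = 76.93%


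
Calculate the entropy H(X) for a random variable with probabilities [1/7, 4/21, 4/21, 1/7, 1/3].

H(X) = -Σ p(x) log₂ p(x)
  -1/7 × log₂(1/7) = 0.4011
  -4/21 × log₂(4/21) = 0.4557
  -4/21 × log₂(4/21) = 0.4557
  -1/7 × log₂(1/7) = 0.4011
  -1/3 × log₂(1/3) = 0.5283
H(X) = 2.2418 bits


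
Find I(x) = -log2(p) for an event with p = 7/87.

Information content I(x) = -log₂(p(x))
I = -log₂(7/87) = -log₂(0.0805)
I = 3.6356 bits


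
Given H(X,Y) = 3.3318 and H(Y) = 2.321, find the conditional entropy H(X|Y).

Chain rule: H(X,Y) = H(X|Y) + H(Y)
H(X|Y) = H(X,Y) - H(Y) = 3.3318 - 2.321 = 1.0108 bits


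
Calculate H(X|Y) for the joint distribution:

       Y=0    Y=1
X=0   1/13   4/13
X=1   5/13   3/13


H(X|Y) = Σ_y p(y) H(X|Y=y)
  p(Y=0) = 6/13, H(X|Y=0) = 0.6500
  p(Y=1) = 7/13, H(X|Y=1) = 0.9852
H(X|Y) = 0.4615×0.6500 + 0.5385×0.9852 = 0.8305 bits


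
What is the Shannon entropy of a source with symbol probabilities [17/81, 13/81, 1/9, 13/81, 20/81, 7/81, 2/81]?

H(X) = -Σ p(x) log₂ p(x)
  -17/81 × log₂(17/81) = 0.4727
  -13/81 × log₂(13/81) = 0.4236
  -1/9 × log₂(1/9) = 0.3522
  -13/81 × log₂(13/81) = 0.4236
  -20/81 × log₂(20/81) = 0.4983
  -7/81 × log₂(7/81) = 0.3053
  -2/81 × log₂(2/81) = 0.1318
H(X) = 2.6075 bits


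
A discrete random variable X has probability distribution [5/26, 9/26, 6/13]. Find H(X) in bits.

H(X) = -Σ p(x) log₂ p(x)
  -5/26 × log₂(5/26) = 0.4574
  -9/26 × log₂(9/26) = 0.5298
  -6/13 × log₂(6/13) = 0.5148
H(X) = 1.5020 bits


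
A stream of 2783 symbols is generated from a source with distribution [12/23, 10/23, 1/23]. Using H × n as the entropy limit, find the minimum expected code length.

Entropy H = 1.2088 bits/symbol
Minimum bits = H × n = 1.2088 × 2783
= 3364.17 bits


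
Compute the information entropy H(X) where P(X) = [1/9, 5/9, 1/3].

H(X) = -Σ p(x) log₂ p(x)
  -1/9 × log₂(1/9) = 0.3522
  -5/9 × log₂(5/9) = 0.4711
  -1/3 × log₂(1/3) = 0.5283
H(X) = 1.3516 bits
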